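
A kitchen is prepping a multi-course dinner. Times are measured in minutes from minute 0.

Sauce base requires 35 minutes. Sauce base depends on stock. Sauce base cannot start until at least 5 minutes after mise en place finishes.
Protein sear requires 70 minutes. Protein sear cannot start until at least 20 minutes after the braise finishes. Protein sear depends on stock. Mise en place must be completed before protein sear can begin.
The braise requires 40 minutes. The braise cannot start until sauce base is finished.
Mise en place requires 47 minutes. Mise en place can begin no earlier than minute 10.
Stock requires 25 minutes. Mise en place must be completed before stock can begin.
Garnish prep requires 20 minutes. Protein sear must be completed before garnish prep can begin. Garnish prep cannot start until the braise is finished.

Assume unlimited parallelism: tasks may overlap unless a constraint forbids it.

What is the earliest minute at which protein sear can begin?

After its own release at minute 10, mise en place can start at minute 10 and finishes at minute 57.
Stock cannot begin until mise en place (finishes minute 57). It runs from minute 57 to 57 + 25 = minute 82.
Sauce base has to wait for stock (finishes minute 82); mise en place (finishes minute 57, plus 5-minute gap → minute 62). The latest of these is minute 82, so sauce base runs minute 82 to 82 + 35 = minute 117.
The braise waits on sauce base (finishes minute 117), so it starts at minute 117 and finishes at 117 + 40 = minute 157.
Protein sear waits on the braise (finishes minute 157, plus 20-minute gap → minute 177); stock (finishes minute 82); mise en place (finishes minute 57). The latest of these is minute 177, which is the earliest protein sear can start.

177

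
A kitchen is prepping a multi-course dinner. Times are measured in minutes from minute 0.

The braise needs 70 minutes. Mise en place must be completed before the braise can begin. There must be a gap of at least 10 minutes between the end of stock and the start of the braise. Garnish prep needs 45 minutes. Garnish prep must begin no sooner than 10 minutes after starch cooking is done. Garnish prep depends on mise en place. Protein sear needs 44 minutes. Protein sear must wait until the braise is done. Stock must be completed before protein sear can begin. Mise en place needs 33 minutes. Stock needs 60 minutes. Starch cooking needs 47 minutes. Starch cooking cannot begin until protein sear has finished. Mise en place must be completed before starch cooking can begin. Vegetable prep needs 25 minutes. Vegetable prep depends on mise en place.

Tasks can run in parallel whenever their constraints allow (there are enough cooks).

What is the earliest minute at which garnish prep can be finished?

Stock can start immediately at minute 0; it finishes at minute 60.
Mise en place has no prerequisites, so it starts at minute 0 and finishes at minute 33.
The braise has to wait for mise en place (finishes minute 33); stock (finishes minute 60, plus 10-minute gap → minute 70). The latest of these is minute 70, so the braise runs minute 70 to 70 + 70 = minute 140.
Protein sear needs all of the braise (finishes minute 140); stock (finishes minute 60). That puts its earliest start at minute 140; it finishes at 140 + 44 = minute 184.
For starch cooking: protein sear (finishes minute 184); mise en place (finishes minute 33). Taking the maximum gives a start of minute 184, and it finishes at 184 + 47 = minute 231.
Garnish prep needs all of starch cooking (finishes minute 231, plus 10-minute gap → minute 241); mise en place (finishes minute 33). That puts its earliest start at minute 241; it finishes at 241 + 45 = minute 286.

286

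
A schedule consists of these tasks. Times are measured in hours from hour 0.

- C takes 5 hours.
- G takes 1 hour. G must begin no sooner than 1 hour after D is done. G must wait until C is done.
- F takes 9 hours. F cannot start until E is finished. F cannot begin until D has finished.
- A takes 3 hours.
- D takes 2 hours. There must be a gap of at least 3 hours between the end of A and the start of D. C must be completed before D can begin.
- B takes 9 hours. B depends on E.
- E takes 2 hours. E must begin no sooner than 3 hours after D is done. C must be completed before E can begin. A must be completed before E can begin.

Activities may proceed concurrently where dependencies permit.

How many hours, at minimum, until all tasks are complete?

C has no prerequisites, so it starts at hour 0 and finishes at hour 5.
A has no prerequisites, so it starts at hour 0 and finishes at hour 3.
D cannot start until A (finishes hour 3, plus 3-hour gap → hour 6); C (finishes hour 5). The controlling bound is hour 6, so D finishes at 6 + 2 = hour 8.
G has to wait for D (finishes hour 8, plus 1-hour gap → hour 9); C (finishes hour 5). The latest of these is hour 9, so G runs hour 9 to 9 + 1 = hour 10.
For E: D (finishes hour 8, plus 3-hour gap → hour 11); C (finishes hour 5); A (finishes hour 3). Taking the maximum gives a start of hour 11, and it finishes at 11 + 2 = hour 13.
F cannot start until E (finishes hour 13); D (finishes hour 8). The controlling bound is hour 13, so F finishes at 13 + 9 = hour 22.
After E (finishes hour 13), B can start at hour 13 and finishes at hour 22.
All tasks are finished once the last one completes. Finish times: A at 3, B at 22, C at 5, D at 8, E at 13, F at 22, G at 10. The latest is hour 22.

22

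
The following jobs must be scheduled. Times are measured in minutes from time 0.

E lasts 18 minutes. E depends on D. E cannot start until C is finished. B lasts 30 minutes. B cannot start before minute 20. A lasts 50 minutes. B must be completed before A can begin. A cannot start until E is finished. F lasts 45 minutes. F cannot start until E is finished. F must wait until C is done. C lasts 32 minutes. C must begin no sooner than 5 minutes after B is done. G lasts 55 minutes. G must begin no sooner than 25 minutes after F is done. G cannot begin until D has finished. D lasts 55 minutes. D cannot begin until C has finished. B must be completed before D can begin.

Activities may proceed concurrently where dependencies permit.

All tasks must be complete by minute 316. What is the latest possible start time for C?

A has no dependents, so it just needs to finish by minute 316. Starting by 316 − 50 = minute 266 achieves that.
To finish by minute 316, G (duration 55) must start no later than minute 261.
Since G (must start by minute 261, minus 25-minute gap → minute 236) depends on it, F must finish by minute 236. Backing off its 45-minute duration gives a latest start of minute 191.
For E: A (must start by minute 266); F (must start by minute 191). The most restrictive is minute 191; with an 18-minute duration, E must start by minute 173.
For D: E (must start by minute 173); G (must start by minute 261). The most restrictive is minute 173; with a 55-minute duration, D must start by minute 118.
C has several dependents: D (must start by minute 118); E (must start by minute 173); F (must start by minute 191). The earliest of those limits is minute 118, so C must start by 118 − 32 = minute 86.

86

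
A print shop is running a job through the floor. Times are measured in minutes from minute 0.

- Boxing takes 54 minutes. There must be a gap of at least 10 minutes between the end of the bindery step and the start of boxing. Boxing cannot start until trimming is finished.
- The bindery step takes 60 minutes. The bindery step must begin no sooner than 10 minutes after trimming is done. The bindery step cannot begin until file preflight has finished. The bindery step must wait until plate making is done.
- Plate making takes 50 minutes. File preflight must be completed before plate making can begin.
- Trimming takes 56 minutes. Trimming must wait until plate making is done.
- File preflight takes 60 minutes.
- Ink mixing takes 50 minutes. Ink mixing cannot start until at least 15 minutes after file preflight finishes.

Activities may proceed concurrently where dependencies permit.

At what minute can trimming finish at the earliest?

166

Nothing blocks file preflight, so it runs from minute 0 to minute 60.
Plate making waits on file preflight (finishes minute 60), so it starts at minute 60 and finishes at 60 + 50 = minute 110.
After plate making (finishes minute 110), trimming can start at minute 110 and finishes at minute 166.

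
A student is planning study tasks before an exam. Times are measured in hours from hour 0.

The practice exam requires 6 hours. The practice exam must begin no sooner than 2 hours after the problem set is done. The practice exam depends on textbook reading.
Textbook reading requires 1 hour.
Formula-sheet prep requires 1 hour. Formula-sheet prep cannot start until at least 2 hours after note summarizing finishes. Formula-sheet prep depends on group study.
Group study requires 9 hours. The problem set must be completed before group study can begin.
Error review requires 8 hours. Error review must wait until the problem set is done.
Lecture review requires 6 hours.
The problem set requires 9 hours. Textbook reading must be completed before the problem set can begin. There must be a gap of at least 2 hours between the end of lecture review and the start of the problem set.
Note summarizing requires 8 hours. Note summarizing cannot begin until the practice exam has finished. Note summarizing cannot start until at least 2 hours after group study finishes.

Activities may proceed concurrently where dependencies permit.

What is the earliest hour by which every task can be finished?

39

Lecture review has no prerequisites, so it starts at hour 0 and finishes at hour 6.
Textbook reading has no prerequisites, so it starts at hour 0 and finishes at hour 1.
The problem set has to wait for textbook reading (finishes hour 1); lecture review (finishes hour 6, plus 2-hour gap → hour 8). The latest of these is hour 8, so the problem set runs hour 8 to 8 + 9 = hour 17.
After the problem set (finishes hour 17), group study can start at hour 17 and finishes at hour 26.
Error review cannot begin until the problem set (finishes hour 17). It runs from hour 17 to 17 + 8 = hour 25.
For the practice exam: the problem set (finishes hour 17, plus 2-hour gap → hour 19); textbook reading (finishes hour 1). Taking the maximum gives a start of hour 19, and it finishes at 19 + 6 = hour 25.
Note summarizing cannot start until the practice exam (finishes hour 25); group study (finishes hour 26, plus 2-hour gap → hour 28). The controlling bound is hour 28, so note summarizing finishes at 28 + 8 = hour 36.
Formula-sheet prep cannot start until note summarizing (finishes hour 36, plus 2-hour gap → hour 38); group study (finishes hour 26). The controlling bound is hour 38, so formula-sheet prep finishes at 38 + 1 = hour 39.
All tasks are finished once the last one completes. Finish times: Textbook reading at 1, Lecture review at 6, The problem set at 17, The practice exam at 25, Error review at 25, Group study at 26, Note summarizing at 36, Formula-sheet prep at 39. The latest is hour 39.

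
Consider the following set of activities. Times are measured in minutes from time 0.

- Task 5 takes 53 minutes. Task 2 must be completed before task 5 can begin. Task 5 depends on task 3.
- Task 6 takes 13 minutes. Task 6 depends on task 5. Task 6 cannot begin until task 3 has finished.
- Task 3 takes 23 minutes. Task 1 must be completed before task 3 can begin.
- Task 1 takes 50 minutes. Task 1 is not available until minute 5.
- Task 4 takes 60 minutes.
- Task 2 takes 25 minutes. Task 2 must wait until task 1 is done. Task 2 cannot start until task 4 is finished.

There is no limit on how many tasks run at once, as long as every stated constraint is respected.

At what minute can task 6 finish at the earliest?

151

Task 4 has no prerequisites, so it starts at minute 0 and finishes at minute 60.
After its own release at minute 5, task 1 can start at minute 5 and finishes at minute 55.
Task 3 cannot begin until task 1 (finishes minute 55). It runs from minute 55 to 55 + 23 = minute 78.
Task 2 cannot start until task 1 (finishes minute 55); task 4 (finishes minute 60). The controlling bound is minute 60, so task 2 finishes at 60 + 25 = minute 85.
Task 5 needs all of task 2 (finishes minute 85); task 3 (finishes minute 78). That puts its earliest start at minute 85; it finishes at 85 + 53 = minute 138.
Task 6 has to wait for task 5 (finishes minute 138); task 3 (finishes minute 78). The latest of these is minute 138, so task 6 runs minute 138 to 138 + 13 = minute 151.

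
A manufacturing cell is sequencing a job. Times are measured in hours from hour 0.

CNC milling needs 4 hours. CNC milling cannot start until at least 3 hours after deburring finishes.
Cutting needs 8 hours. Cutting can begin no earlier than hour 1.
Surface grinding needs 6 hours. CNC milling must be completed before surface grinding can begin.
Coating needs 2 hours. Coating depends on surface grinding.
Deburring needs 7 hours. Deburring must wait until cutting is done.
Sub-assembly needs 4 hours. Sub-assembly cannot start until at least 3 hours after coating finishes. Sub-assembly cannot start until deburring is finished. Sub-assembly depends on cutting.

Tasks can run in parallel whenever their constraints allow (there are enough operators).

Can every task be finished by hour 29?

No

Cutting cannot begin until its own release at hour 1. It runs from hour 1 to 1 + 8 = hour 9.
Deburring cannot begin until cutting (finishes hour 9). It runs from hour 9 to 9 + 7 = hour 16.
After deburring (finishes hour 16, plus 3-hour gap → hour 19), CNC milling can start at hour 19 and finishes at hour 23.
Surface grinding cannot begin until CNC milling (finishes hour 23). It runs from hour 23 to 23 + 6 = hour 29.
After surface grinding (finishes hour 29), coating can start at hour 29 and finishes at hour 31.
Sub-assembly cannot start until coating (finishes hour 31, plus 3-hour gap → hour 34); deburring (finishes hour 16); cutting (finishes hour 9). The controlling bound is hour 34, so sub-assembly finishes at 34 + 4 = hour 38.
The earliest everything can be done is hour 38, which is after the deadline of 29, so it is not possible.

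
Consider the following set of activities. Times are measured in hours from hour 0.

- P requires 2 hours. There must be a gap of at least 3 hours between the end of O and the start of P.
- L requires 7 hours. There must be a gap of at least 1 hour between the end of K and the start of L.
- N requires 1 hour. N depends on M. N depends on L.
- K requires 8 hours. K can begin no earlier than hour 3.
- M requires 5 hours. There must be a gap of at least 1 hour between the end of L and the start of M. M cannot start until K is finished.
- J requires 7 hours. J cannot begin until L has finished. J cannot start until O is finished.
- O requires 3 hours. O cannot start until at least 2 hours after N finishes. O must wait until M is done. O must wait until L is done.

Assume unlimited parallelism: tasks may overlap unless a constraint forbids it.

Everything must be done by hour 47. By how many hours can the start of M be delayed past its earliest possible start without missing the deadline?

9

K cannot begin until its own release at hour 3. It runs from hour 3 to 3 + 8 = hour 11.
L waits on K (finishes hour 11, plus 1-hour gap → hour 12), so it starts at hour 12 and finishes at 12 + 7 = hour 19.
M cannot start until L (finishes hour 19, plus 1-hour gap → hour 20); K (finishes hour 11). The controlling bound is hour 20, so M finishes at 20 + 5 = hour 25.

Working backward from the deadline:
To finish by hour 47, J (duration 7) must start no later than hour 40.
To finish by hour 47, P (duration 2) must start no later than hour 45.
O must finish in time for J (must start by hour 40); P (must start by hour 45, minus 3-hour gap → hour 42). The tightest is hour 40, so O must start by 40 − 3 = hour 37.
N feeds into O (must start by hour 37, minus 2-hour gap → hour 35); so N must finish by hour 35 and therefore start by hour 34.
For M: N (must start by hour 34); O (must start by hour 37). The most restrictive is hour 34; with a 5-hour duration, M must start by hour 29.
So M can start as early as hour 20 and as late as hour 29, giving 29 − 20 = 9 hours of slack.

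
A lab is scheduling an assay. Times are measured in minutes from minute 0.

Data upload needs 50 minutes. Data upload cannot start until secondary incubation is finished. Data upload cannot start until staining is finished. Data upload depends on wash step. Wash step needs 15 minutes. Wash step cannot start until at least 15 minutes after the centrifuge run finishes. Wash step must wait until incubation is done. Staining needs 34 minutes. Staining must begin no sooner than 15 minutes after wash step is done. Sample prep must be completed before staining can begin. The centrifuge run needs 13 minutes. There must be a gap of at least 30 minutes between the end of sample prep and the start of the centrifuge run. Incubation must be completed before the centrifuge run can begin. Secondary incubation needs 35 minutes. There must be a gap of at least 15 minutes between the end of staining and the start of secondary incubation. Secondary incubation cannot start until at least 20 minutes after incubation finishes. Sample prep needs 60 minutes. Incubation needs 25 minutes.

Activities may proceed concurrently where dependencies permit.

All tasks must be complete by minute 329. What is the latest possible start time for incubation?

Nothing follows data upload; the deadline of minute 329 is its only limit. It must start by 329 − 50 = minute 279.
Secondary incubation has to be done before data upload (must start by minute 279). That means finishing by minute 279, i.e. starting by 279 − 35 = minute 244.
Staining must finish in time for secondary incubation (must start by minute 244, minus 15-minute gap → minute 229); data upload (must start by minute 279). The tightest is minute 229, so staining must start by 229 − 34 = minute 195.
Wash step feeds staining (must start by minute 195, minus 15-minute gap → minute 180); data upload (must start by minute 279). Taking the minimum, wash step must finish by minute 180 and start by 180 − 15 = minute 165.
The centrifuge run must finish before wash step (must start by minute 165, minus 15-minute gap → minute 150). With a 13-minute duration, the centrifuge run must start by 150 − 13 = minute 137.
Incubation must finish in time for the centrifuge run (must start by minute 137); wash step (must start by minute 165); secondary incubation (must start by minute 244, minus 20-minute gap → minute 224). The tightest is minute 137, so incubation must start by 137 − 25 = minute 112.

112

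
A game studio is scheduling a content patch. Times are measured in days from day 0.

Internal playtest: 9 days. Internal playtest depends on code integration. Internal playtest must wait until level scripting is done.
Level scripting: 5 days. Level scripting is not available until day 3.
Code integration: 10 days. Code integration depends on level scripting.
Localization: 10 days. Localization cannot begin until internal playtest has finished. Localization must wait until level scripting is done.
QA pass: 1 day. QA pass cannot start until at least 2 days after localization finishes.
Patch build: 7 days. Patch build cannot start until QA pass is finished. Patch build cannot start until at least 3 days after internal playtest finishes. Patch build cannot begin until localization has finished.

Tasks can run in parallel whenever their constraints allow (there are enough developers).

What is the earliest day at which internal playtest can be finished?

Level scripting cannot begin until its own release at day 3. It runs from day 3 to 3 + 5 = day 8.
Code integration cannot begin until level scripting (finishes day 8). It runs from day 8 to 8 + 10 = day 18.
Internal playtest needs all of code integration (finishes day 18); level scripting (finishes day 8). That puts its earliest start at day 18; it finishes at 18 + 9 = day 27.

27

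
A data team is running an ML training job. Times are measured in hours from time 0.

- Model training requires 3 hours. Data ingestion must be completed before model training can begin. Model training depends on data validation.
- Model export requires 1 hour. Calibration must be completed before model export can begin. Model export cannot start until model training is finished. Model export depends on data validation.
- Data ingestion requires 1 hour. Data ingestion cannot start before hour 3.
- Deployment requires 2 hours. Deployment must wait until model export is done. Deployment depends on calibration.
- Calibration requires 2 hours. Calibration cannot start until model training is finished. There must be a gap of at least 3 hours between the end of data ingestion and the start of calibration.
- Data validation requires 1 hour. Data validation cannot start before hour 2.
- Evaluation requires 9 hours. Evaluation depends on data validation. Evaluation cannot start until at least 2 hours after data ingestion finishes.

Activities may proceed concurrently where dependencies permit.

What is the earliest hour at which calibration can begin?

Data validation waits on its own release at hour 2, so it starts at hour 2 and finishes at 2 + 1 = hour 3.
Data ingestion waits on its own release at hour 3, so it starts at hour 3 and finishes at 3 + 1 = hour 4.
Model training cannot start until data ingestion (finishes hour 4); data validation (finishes hour 3). The controlling bound is hour 4, so model training finishes at 4 + 3 = hour 7.
Calibration waits on model training (finishes hour 7); data ingestion (finishes hour 4, plus 3-hour gap → hour 7). The latest of these is hour 7, which is the earliest calibration can start.

7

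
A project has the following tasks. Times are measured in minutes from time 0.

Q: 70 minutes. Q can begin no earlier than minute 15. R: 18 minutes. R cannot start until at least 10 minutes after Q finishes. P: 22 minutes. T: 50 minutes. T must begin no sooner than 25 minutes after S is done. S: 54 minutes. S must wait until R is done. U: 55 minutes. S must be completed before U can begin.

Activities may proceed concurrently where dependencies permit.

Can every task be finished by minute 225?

Q waits on its own release at minute 15, so it starts at minute 15 and finishes at 15 + 70 = minute 85.
R waits on Q (finishes minute 85, plus 10-minute gap → minute 95), so it starts at minute 95 and finishes at 95 + 18 = minute 113.
S cannot begin until R (finishes minute 113). It runs from minute 113 to 113 + 54 = minute 167.
After S (finishes minute 167), U can start at minute 167 and finishes at minute 222.
After S (finishes minute 167, plus 25-minute gap → minute 192), T can start at minute 192 and finishes at minute 242.
P can start immediately at minute 0; it finishes at minute 22.
The earliest everything can be done is minute 242, which is after the deadline of 225, so it is not possible.

No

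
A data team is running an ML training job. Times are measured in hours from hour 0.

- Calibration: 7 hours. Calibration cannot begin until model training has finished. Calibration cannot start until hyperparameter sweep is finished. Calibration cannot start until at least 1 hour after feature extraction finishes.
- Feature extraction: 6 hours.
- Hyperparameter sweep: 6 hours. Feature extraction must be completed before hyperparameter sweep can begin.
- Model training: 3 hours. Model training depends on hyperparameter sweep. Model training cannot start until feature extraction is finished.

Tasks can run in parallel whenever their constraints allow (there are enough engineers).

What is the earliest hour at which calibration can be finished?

Feature extraction has no prerequisites, so it starts at hour 0 and finishes at hour 6.
Hyperparameter sweep cannot begin until feature extraction (finishes hour 6). It runs from hour 6 to 6 + 6 = hour 12.
For model training: hyperparameter sweep (finishes hour 12); feature extraction (finishes hour 6). Taking the maximum gives a start of hour 12, and it finishes at 12 + 3 = hour 15.
For calibration: model training (finishes hour 15); hyperparameter sweep (finishes hour 12); feature extraction (finishes hour 6, plus 1-hour gap → hour 7). Taking the maximum gives a start of hour 15, and it finishes at 15 + 7 = hour 22.

22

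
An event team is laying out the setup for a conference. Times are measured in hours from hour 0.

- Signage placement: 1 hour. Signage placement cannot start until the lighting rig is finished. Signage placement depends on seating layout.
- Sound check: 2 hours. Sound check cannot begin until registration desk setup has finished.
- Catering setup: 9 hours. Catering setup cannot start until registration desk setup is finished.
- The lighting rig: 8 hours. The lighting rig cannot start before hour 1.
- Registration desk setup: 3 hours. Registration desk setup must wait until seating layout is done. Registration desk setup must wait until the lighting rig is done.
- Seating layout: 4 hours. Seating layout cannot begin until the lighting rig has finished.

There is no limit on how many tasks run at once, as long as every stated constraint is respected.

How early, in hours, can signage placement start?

The lighting rig waits on its own release at hour 1, so it starts at hour 1 and finishes at 1 + 8 = hour 9.
Seating layout waits on the lighting rig (finishes hour 9), so it starts at hour 9 and finishes at 9 + 4 = hour 13.
Signage placement waits on the lighting rig (finishes hour 9); seating layout (finishes hour 13). The latest of these is hour 13, which is the earliest signage placement can start.

13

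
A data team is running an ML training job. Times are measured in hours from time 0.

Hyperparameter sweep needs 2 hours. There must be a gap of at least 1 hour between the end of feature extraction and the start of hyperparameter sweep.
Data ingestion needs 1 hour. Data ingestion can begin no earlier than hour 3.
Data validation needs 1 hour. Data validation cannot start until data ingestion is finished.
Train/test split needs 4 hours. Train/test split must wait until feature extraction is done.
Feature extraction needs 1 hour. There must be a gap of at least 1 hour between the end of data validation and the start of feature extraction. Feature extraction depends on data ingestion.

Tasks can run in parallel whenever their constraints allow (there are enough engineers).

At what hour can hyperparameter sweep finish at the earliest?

After its own release at hour 3, data ingestion can start at hour 3 and finishes at hour 4.
Data validation cannot begin until data ingestion (finishes hour 4). It runs from hour 4 to 4 + 1 = hour 5.
Feature extraction needs all of data validation (finishes hour 5, plus 1-hour gap → hour 6); data ingestion (finishes hour 4). That puts its earliest start at hour 6; it finishes at 6 + 1 = hour 7.
After feature extraction (finishes hour 7, plus 1-hour gap → hour 8), hyperparameter sweep can start at hour 8 and finishes at hour 10.

10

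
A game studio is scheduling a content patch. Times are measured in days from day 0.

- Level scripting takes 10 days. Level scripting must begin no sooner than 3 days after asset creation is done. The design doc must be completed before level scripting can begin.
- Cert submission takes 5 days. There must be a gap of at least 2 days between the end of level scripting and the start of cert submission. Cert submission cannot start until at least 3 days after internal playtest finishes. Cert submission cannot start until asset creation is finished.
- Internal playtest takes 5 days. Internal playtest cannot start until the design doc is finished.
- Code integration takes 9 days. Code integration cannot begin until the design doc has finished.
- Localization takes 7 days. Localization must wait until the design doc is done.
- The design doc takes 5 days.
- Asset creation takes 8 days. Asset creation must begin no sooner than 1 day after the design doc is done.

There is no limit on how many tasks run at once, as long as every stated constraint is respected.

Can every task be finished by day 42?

Yes

The design doc can start immediately at day 0; it finishes at day 5.
Localization cannot begin until the design doc (finishes day 5). It runs from day 5 to 5 + 7 = day 12.
After the design doc (finishes day 5), internal playtest can start at day 5 and finishes at day 10.
Code integration waits on the design doc (finishes day 5), so it starts at day 5 and finishes at 5 + 9 = day 14.
Asset creation waits on the design doc (finishes day 5, plus 1-day gap → day 6), so it starts at day 6 and finishes at 6 + 8 = day 14.
Level scripting cannot start until asset creation (finishes day 14, plus 3-day gap → day 17); the design doc (finishes day 5). The controlling bound is day 17, so level scripting finishes at 17 + 10 = day 27.
For cert submission: level scripting (finishes day 27, plus 2-day gap → day 29); internal playtest (finishes day 10, plus 3-day gap → day 13); asset creation (finishes day 14). Taking the maximum gives a start of day 29, and it finishes at 29 + 5 = day 34.
Every task is finished by day 34, which is no later than the deadline of 42, so the schedule is feasible.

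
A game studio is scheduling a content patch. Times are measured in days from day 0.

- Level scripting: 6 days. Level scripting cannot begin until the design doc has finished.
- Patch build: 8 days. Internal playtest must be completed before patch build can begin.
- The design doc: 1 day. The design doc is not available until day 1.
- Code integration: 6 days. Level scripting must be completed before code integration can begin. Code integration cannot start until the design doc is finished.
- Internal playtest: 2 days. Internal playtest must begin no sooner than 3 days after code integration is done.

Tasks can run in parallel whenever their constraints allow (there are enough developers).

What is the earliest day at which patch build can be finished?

The design doc waits on its own release at day 1, so it starts at day 1 and finishes at 1 + 1 = day 2.
Level scripting cannot begin until the design doc (finishes day 2). It runs from day 2 to 2 + 6 = day 8.
Code integration needs all of level scripting (finishes day 8); the design doc (finishes day 2). That puts its earliest start at day 8; it finishes at 8 + 6 = day 14.
Internal playtest waits on code integration (finishes day 14, plus 3-day gap → day 17), so it starts at day 17 and finishes at 17 + 2 = day 19.
Patch build waits on internal playtest (finishes day 19), so it starts at day 19 and finishes at 19 + 8 = day 27.

27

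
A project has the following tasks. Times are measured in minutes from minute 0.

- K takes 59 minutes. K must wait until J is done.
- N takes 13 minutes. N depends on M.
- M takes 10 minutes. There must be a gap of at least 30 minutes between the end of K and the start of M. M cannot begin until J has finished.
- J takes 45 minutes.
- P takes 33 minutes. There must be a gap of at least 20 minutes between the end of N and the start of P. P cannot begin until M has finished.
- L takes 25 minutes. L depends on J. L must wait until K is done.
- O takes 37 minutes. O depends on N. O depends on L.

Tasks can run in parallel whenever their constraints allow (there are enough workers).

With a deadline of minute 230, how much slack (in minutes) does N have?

J has no prerequisites, so it starts at minute 0 and finishes at minute 45.
After J (finishes minute 45), K can start at minute 45 and finishes at minute 104.
For M: K (finishes minute 104, plus 30-minute gap → minute 134); J (finishes minute 45). Taking the maximum gives a start of minute 134, and it finishes at 134 + 10 = minute 144.
After M (finishes minute 144), N can start at minute 144 and finishes at minute 157.

Working backward from the deadline:
O has no dependents, so it just needs to finish by minute 230. Starting by 230 − 37 = minute 193 achieves that.
Nothing follows P; the deadline of minute 230 is its only limit. It must start by 230 − 33 = minute 197.
N feeds O (must start by minute 193); P (must start by minute 197, minus 20-minute gap → minute 177). Taking the minimum, N must finish by minute 177 and start by 177 − 13 = minute 164.
So N can start as early as minute 144 and as late as minute 164, giving 164 − 144 = 20 minutes of slack.

20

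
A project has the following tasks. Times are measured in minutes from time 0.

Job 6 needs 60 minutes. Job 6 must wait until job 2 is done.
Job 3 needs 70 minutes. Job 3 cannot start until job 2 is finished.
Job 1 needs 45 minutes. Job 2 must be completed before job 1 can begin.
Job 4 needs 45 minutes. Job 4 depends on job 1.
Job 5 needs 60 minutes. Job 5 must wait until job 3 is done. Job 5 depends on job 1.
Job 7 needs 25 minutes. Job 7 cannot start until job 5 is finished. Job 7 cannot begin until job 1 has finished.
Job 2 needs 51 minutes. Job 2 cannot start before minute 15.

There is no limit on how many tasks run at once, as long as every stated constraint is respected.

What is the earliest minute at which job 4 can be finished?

156

Job 2 cannot begin until its own release at minute 15. It runs from minute 15 to 15 + 51 = minute 66.
Job 1 cannot begin until job 2 (finishes minute 66). It runs from minute 66 to 66 + 45 = minute 111.
Job 4 waits on job 1 (finishes minute 111), so it starts at minute 111 and finishes at 111 + 45 = minute 156.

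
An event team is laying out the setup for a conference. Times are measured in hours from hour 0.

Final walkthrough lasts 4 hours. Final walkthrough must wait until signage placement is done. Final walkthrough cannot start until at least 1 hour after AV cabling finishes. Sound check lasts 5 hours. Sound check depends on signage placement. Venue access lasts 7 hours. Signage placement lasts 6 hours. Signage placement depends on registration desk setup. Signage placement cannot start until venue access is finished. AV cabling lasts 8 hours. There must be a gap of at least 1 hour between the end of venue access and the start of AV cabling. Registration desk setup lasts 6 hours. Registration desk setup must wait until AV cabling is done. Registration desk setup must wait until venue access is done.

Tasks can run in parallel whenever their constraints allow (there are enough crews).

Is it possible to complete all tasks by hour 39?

Venue access can start immediately at hour 0; it finishes at hour 7.
AV cabling waits on venue access (finishes hour 7, plus 1-hour gap → hour 8), so it starts at hour 8 and finishes at 8 + 8 = hour 16.
Registration desk setup needs all of AV cabling (finishes hour 16); venue access (finishes hour 7). That puts its earliest start at hour 16; it finishes at 16 + 6 = hour 22.
For signage placement: registration desk setup (finishes hour 22); venue access (finishes hour 7). Taking the maximum gives a start of hour 22, and it finishes at 22 + 6 = hour 28.
Final walkthrough cannot start until signage placement (finishes hour 28); AV cabling (finishes hour 16, plus 1-hour gap → hour 17). The controlling bound is hour 28, so final walkthrough finishes at 28 + 4 = hour 32.
Sound check waits on signage placement (finishes hour 28), so it starts at hour 28 and finishes at 28 + 5 = hour 33.
Every task is finished by hour 33, which is no later than the deadline of 39, so the schedule is feasible.

Yes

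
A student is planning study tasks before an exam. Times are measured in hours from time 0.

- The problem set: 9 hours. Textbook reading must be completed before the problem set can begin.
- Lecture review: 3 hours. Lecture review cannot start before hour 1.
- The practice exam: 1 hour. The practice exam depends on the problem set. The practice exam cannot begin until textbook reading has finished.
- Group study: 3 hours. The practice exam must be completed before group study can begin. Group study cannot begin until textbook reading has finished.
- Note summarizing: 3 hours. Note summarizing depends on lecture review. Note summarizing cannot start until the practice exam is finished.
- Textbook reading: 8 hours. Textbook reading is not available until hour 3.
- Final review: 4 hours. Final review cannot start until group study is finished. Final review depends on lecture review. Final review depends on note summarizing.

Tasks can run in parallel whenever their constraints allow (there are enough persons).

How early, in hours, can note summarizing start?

21

Lecture review waits on its own release at hour 1, so it starts at hour 1 and finishes at 1 + 3 = hour 4.
After its own release at hour 3, textbook reading can start at hour 3 and finishes at hour 11.
After textbook reading (finishes hour 11), the problem set can start at hour 11 and finishes at hour 20.
The practice exam cannot start until the problem set (finishes hour 20); textbook reading (finishes hour 11). The controlling bound is hour 20, so the practice exam finishes at 20 + 1 = hour 21.
Note summarizing waits on lecture review (finishes hour 4); the practice exam (finishes hour 21). The latest of these is hour 21, which is the earliest note summarizing can start.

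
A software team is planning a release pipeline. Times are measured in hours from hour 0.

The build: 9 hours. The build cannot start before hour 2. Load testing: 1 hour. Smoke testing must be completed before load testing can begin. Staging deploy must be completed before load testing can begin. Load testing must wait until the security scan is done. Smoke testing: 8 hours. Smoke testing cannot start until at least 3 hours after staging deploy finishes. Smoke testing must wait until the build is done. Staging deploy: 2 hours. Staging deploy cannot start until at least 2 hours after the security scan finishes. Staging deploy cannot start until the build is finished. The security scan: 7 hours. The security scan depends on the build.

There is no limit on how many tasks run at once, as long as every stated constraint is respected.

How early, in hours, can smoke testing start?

25

The build cannot begin until its own release at hour 2. It runs from hour 2 to 2 + 9 = hour 11.
The security scan waits on the build (finishes hour 11), so it starts at hour 11 and finishes at 11 + 7 = hour 18.
Staging deploy needs all of the security scan (finishes hour 18, plus 2-hour gap → hour 20); the build (finishes hour 11). That puts its earliest start at hour 20; it finishes at 20 + 2 = hour 22.
Smoke testing waits on staging deploy (finishes hour 22, plus 3-hour gap → hour 25); the build (finishes hour 11). The latest of these is hour 25, which is the earliest smoke testing can start.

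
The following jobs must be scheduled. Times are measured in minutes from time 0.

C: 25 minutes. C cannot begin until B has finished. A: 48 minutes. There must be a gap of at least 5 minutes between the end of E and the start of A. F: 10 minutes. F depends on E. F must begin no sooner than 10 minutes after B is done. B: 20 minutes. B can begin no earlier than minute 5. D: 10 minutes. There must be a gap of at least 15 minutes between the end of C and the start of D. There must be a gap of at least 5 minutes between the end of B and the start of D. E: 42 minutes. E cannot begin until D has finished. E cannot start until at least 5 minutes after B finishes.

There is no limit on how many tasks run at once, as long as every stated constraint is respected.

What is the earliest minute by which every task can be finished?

170

B waits on its own release at minute 5, so it starts at minute 5 and finishes at 5 + 20 = minute 25.
C waits on B (finishes minute 25), so it starts at minute 25 and finishes at 25 + 25 = minute 50.
D has to wait for C (finishes minute 50, plus 15-minute gap → minute 65); B (finishes minute 25, plus 5-minute gap → minute 30). The latest of these is minute 65, so D runs minute 65 to 65 + 10 = minute 75.
E has to wait for D (finishes minute 75); B (finishes minute 25, plus 5-minute gap → minute 30). The latest of these is minute 75, so E runs minute 75 to 75 + 42 = minute 117.
F cannot start until E (finishes minute 117); B (finishes minute 25, plus 10-minute gap → minute 35). The controlling bound is minute 117, so F finishes at 117 + 10 = minute 127.
A waits on E (finishes minute 117, plus 5-minute gap → minute 122), so it starts at minute 122 and finishes at 122 + 48 = minute 170.
All tasks are finished once the last one completes. Finish times: A at 170, B at 25, C at 50, D at 75, E at 117, F at 127. The latest is minute 170.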